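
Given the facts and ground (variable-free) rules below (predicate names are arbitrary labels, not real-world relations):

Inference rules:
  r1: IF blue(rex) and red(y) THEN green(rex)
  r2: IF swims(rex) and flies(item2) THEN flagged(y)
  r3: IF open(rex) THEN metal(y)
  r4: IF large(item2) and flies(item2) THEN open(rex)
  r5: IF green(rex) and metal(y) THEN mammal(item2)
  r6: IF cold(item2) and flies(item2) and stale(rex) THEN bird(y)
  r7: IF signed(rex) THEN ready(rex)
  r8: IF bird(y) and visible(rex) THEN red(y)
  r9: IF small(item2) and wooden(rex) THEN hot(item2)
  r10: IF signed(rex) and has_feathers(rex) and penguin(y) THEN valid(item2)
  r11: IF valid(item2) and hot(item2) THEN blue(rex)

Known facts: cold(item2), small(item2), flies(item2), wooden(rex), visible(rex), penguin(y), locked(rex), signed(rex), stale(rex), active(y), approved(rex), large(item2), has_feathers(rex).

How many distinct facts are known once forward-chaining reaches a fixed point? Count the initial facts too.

23

Round 1: r4 [IF large(item2) and flies(item2) THEN open(rex)]; r6 [IF cold(item2) and flies(item2) and stale(rex) THEN bird(y)]; r7 [IF signed(rex) THEN ready(rex)]; r9 [IF small(item2) and wooden(rex) THEN hot(item2)]; r10 [IF signed(rex) and has_feathers(rex) and penguin(y) THEN valid(item2)]. New: open(rex), bird(y), ready(rex), hot(item2), valid(item2).
Round 2: r3 [IF open(rex) THEN metal(y)]; r8 [IF bird(y) and visible(rex) THEN red(y)]; r11 [IF valid(item2) and hot(item2) THEN blue(rex)]. New: metal(y), red(y), blue(rex).
Round 3: r1 [IF blue(rex) and red(y) THEN green(rex)]. New: green(rex).
Round 4: r5 [IF green(rex) and metal(y) THEN mammal(item2)]. New: mammal(item2).
Closure: {active(y), approved(rex), bird(y), blue(rex), cold(item2), flies(item2), green(rex), has_feathers(rex), hot(item2), large(item2), locked(rex), mammal(item2), metal(y), open(rex), penguin(y), ready(rex), red(y), signed(rex), small(item2), stale(rex), valid(item2), visible(rex), wooden(rex)} — 23 facts.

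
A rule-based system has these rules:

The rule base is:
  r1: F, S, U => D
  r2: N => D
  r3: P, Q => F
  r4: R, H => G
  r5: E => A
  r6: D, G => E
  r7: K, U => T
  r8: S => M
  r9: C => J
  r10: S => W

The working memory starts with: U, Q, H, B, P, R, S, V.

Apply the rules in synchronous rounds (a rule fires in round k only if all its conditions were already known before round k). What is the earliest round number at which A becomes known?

4

[1] r3 [P, Q => F]; r4 [R, H => G]; r8 [S => M]; r10 [S => W]. ⇒ new: F, G, M, W.
[2] r1 [F, S, U => D]. ⇒ new: D.
[3] r6 [D, G => E]. ⇒ new: E.
[4] r5 [E => A]. ⇒ new: A.
A first appears in round 4.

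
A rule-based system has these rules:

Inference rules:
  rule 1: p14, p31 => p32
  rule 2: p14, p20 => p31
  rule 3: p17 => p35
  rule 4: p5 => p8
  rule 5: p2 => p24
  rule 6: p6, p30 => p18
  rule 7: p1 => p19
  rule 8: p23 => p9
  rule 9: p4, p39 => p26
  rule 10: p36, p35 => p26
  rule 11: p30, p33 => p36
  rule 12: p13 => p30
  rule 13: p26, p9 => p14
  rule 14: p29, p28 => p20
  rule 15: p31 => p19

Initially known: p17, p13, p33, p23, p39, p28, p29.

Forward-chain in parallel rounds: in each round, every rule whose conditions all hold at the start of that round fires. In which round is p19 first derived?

Round 1: rule 3 [p17 => p35]; rule 8 [p23 => p9]; rule 12 [p13 => p30]; rule 14 [p29, p28 => p20]. Adds p35, p9, p30, p20.
Round 2: rule 11 [p30, p33 => p36]. Adds p36.
Round 3: rule 10 [p36, p35 => p26]. Adds p26.
Round 4: rule 13 [p26, p9 => p14]. Adds p14.
Round 5: rule 2 [p14, p20 => p31]. Adds p31.
Round 6: rule 1 [p14, p31 => p32]; rule 15 [p31 => p19]. Adds p32, p19.
p19 first appears in round 6.

6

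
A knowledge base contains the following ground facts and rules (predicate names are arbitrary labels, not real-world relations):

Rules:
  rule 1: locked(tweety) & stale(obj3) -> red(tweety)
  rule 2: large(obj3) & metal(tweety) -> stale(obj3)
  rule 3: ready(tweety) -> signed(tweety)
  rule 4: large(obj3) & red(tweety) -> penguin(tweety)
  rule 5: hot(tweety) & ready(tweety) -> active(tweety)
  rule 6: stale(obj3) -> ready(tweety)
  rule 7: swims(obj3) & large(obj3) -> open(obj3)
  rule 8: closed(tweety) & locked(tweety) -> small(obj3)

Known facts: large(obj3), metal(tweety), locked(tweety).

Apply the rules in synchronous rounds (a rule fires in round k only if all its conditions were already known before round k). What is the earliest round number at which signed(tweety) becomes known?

[1] rule 2 [large(obj3) & metal(tweety) -> stale(obj3)]. ⇒ new: stale(obj3).
[2] rule 1 [locked(tweety) & stale(obj3) -> red(tweety)]; rule 6 [stale(obj3) -> ready(tweety)]. ⇒ new: red(tweety), ready(tweety).
[3] rule 3 [ready(tweety) -> signed(tweety)]; rule 4 [large(obj3) & red(tweety) -> penguin(tweety)]. ⇒ new: signed(tweety), penguin(tweety).
signed(tweety) first appears in round 3.

3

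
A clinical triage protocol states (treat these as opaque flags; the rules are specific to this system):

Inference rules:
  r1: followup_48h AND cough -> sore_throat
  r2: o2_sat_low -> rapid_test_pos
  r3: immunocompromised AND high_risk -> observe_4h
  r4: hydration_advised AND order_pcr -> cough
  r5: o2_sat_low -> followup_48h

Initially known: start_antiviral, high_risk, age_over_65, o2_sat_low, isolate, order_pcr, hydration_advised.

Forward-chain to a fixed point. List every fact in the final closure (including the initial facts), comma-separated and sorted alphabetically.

Round 1: r2 [o2_sat_low -> rapid_test_pos]; r4 [hydration_advised AND order_pcr -> cough]; r5 [o2_sat_low -> followup_48h]. New: rapid_test_pos, cough, followup_48h.
Round 2: r1 [followup_48h AND cough -> sore_throat]. New: sore_throat.

age_over_65, cough, followup_48h, high_risk, hydration_advised, isolate, o2_sat_low, order_pcr, rapid_test_pos, sore_throat, start_antiviral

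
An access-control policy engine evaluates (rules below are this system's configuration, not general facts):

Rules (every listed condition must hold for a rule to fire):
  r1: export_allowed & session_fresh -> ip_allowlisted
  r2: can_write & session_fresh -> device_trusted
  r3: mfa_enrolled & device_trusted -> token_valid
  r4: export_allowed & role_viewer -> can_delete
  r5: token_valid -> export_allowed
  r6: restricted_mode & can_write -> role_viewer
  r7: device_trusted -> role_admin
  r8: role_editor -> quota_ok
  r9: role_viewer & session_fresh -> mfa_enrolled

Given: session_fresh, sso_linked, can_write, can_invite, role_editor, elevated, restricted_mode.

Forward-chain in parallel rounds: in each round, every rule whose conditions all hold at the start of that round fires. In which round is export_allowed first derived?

4

Round 1: r2 [can_write & session_fresh -> device_trusted]; r6 [restricted_mode & can_write -> role_viewer]; r8 [role_editor -> quota_ok]. Adds device_trusted, role_viewer, quota_ok.
Round 2: r7 [device_trusted -> role_admin]; r9 [role_viewer & session_fresh -> mfa_enrolled]. Adds role_admin, mfa_enrolled.
Round 3: r3 [mfa_enrolled & device_trusted -> token_valid]. Adds token_valid.
Round 4: r5 [token_valid -> export_allowed]. Adds export_allowed.
export_allowed first appears in round 4.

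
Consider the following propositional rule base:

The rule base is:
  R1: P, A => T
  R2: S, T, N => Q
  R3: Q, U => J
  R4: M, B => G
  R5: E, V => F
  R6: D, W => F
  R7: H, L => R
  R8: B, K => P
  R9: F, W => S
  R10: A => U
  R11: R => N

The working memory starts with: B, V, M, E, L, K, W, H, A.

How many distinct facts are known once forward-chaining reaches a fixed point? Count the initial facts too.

19

Round 1 fires R4, R5, R7, R8, R10, giving G, F, R, P, U.
Round 2 fires R1, R9, R11, giving T, S, N.
Round 3 fires R2, giving Q.
Round 4 fires R3, giving J.
Closure: {A, B, E, F, G, H, J, K, L, M, N, P, Q, R, S, T, U, V, W} — 19 facts.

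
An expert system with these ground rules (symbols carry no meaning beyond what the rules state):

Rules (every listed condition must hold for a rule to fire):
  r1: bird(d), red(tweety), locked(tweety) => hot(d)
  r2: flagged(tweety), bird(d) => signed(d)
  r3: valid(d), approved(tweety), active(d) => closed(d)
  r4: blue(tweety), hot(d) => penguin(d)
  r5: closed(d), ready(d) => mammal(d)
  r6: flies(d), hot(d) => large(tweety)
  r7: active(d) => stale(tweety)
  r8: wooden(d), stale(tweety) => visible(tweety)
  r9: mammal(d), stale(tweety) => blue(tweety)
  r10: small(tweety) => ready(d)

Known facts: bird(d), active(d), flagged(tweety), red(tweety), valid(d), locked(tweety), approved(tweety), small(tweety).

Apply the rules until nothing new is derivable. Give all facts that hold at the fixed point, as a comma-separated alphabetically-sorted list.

active(d), approved(tweety), bird(d), blue(tweety), closed(d), flagged(tweety), hot(d), locked(tweety), mammal(d), penguin(d), ready(d), red(tweety), signed(d), small(tweety), stale(tweety), valid(d)

Round 1 — r1, r2, r3, r7, r10, derive hot(d), signed(d), closed(d), stale(tweety), ready(d).
Round 2 — r5, derive mammal(d).
Round 3 — r9, derive blue(tweety).
Round 4 — r4, derive penguin(d).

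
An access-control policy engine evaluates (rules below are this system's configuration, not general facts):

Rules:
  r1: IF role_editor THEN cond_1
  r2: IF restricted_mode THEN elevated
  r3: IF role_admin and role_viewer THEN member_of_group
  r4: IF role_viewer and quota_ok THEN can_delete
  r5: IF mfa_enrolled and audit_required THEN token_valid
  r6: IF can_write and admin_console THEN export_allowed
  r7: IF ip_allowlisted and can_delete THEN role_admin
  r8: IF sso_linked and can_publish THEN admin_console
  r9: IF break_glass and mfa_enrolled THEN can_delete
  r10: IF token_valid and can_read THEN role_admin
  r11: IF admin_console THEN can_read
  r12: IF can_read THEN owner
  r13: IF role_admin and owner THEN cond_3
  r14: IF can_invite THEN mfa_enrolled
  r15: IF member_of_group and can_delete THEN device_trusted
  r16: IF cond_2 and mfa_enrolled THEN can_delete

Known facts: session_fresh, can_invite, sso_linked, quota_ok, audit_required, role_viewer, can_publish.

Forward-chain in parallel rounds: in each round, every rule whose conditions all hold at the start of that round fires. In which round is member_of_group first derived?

4

[1] r4 [IF role_viewer and quota_ok THEN can_delete]; r8 [IF sso_linked and can_publish THEN admin_console]; r14 [IF can_invite THEN mfa_enrolled]. ⇒ new: can_delete, admin_console, mfa_enrolled.
[2] r5 [IF mfa_enrolled and audit_required THEN token_valid]; r11 [IF admin_console THEN can_read]. ⇒ new: token_valid, can_read.
[3] r10 [IF token_valid and can_read THEN role_admin]; r12 [IF can_read THEN owner]. ⇒ new: role_admin, owner.
[4] r3 [IF role_admin and role_viewer THEN member_of_group]; r13 [IF role_admin and owner THEN cond_3]. ⇒ new: member_of_group, cond_3.
member_of_group first appears in round 4.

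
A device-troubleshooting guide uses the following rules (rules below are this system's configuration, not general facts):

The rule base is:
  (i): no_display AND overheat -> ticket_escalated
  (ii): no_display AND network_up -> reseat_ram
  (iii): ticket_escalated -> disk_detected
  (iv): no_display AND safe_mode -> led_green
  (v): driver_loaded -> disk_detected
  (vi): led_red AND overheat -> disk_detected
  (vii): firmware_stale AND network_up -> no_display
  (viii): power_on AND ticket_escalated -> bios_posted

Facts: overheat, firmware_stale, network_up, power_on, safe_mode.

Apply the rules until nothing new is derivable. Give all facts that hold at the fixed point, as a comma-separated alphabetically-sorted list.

bios_posted, disk_detected, firmware_stale, led_green, network_up, no_display, overheat, power_on, reseat_ram, safe_mode, ticket_escalated

Round 1 fires (vii), giving no_display.
Round 2 fires (i), (ii), (iv), giving ticket_escalated, reseat_ram, led_green.
Round 3 fires (iii), (viii), giving disk_detected, bios_posted.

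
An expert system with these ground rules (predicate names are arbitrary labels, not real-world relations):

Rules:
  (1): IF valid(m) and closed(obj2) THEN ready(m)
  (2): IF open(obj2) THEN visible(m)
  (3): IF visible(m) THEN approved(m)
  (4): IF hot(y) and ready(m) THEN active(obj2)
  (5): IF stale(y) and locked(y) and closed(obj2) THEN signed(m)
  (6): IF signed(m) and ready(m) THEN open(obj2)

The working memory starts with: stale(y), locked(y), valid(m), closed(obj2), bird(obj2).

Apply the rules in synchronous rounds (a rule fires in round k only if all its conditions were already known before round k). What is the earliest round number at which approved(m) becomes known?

Round 1 — (1), (5), derive ready(m), signed(m).
Round 2 — (6), derive open(obj2).
Round 3 — (2), derive visible(m).
Round 4 — (3), derive approved(m).
approved(m) first appears in round 4.

4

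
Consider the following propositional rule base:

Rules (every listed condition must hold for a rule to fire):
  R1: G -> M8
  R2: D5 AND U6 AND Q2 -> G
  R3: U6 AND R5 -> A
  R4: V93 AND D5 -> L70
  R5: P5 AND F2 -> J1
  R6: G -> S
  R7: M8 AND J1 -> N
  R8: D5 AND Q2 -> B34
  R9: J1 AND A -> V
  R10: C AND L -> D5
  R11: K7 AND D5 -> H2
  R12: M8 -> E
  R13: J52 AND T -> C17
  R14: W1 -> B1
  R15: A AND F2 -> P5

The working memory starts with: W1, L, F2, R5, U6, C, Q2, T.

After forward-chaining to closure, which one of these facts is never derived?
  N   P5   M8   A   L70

Round 1: R3 [U6 AND R5 -> A]; R10 [C AND L -> D5]; R14 [W1 -> B1]. New: A, D5, B1.
Round 2: R2 [D5 AND U6 AND Q2 -> G]; R8 [D5 AND Q2 -> B34]; R15 [A AND F2 -> P5]. New: G, B34, P5.
Round 3: R1 [G -> M8]; R5 [P5 AND F2 -> J1]; R6 [G -> S]. New: M8, J1, S.
Round 4: R7 [M8 AND J1 -> N]; R9 [J1 AND A -> V]; R12 [M8 -> E]. New: N, V, E.
Derived: P5 (round 2), N (round 4), M8 (round 3), A (round 1). L70 never appears in any round.

L70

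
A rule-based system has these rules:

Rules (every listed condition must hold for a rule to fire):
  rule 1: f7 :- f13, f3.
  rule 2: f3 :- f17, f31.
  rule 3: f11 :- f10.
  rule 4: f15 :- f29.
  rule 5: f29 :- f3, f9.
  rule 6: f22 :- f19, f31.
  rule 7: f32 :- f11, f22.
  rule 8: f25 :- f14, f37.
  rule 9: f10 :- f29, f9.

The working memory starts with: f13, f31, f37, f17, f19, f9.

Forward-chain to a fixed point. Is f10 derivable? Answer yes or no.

Round 1 — rule 2, rule 6, derive f3, f22.
Round 2 — rule 1, rule 5, derive f7, f29.
Round 3 — rule 4, rule 9, derive f15, f10.
Round 4 — rule 3, derive f11.
Round 5 — rule 7, derive f32.
f10 appears in round 3, so it is derivable.

yes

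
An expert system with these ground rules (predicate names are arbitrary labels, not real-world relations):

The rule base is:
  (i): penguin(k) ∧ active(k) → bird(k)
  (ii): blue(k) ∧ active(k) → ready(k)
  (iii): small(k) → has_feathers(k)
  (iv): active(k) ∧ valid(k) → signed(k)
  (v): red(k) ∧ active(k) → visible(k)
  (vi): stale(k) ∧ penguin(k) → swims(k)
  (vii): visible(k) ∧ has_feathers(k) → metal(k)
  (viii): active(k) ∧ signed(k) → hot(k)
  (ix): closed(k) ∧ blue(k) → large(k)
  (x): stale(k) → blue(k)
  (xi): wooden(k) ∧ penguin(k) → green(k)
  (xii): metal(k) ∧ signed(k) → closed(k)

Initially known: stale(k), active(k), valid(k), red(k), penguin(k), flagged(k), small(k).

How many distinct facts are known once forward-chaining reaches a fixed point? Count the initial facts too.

Round 1 fires (i), (iii), (iv), (v), (vi), (x), giving bird(k), has_feathers(k), signed(k), visible(k), swims(k), blue(k).
Round 2 fires (ii), (vii), (viii), giving ready(k), metal(k), hot(k).
Round 3 fires (xii), giving closed(k).
Round 4 fires (ix), giving large(k).
Closure: {active(k), bird(k), blue(k), closed(k), flagged(k), has_feathers(k), hot(k), large(k), metal(k), penguin(k), ready(k), red(k), signed(k), small(k), stale(k), swims(k), valid(k), visible(k)} — 18 facts.

18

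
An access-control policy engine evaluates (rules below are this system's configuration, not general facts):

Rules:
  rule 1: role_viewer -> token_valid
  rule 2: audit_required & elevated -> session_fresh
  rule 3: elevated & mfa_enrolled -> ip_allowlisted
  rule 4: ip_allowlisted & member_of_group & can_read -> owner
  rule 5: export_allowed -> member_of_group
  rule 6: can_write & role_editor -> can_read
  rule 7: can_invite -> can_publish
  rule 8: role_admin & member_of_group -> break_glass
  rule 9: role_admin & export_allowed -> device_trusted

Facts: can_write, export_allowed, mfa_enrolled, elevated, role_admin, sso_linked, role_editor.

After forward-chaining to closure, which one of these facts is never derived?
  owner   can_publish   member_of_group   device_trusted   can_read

can_publish

Round 1: rule 3 [elevated & mfa_enrolled -> ip_allowlisted]; rule 5 [export_allowed -> member_of_group]; rule 6 [can_write & role_editor -> can_read]; rule 9 [role_admin & export_allowed -> device_trusted]. New: ip_allowlisted, member_of_group, can_read, device_trusted.
Round 2: rule 4 [ip_allowlisted & member_of_group & can_read -> owner]; rule 8 [role_admin & member_of_group -> break_glass]. New: owner, break_glass.
Derived: can_read (round 1), device_trusted (round 1), owner (round 2), member_of_group (round 1). can_publish never appears in any round.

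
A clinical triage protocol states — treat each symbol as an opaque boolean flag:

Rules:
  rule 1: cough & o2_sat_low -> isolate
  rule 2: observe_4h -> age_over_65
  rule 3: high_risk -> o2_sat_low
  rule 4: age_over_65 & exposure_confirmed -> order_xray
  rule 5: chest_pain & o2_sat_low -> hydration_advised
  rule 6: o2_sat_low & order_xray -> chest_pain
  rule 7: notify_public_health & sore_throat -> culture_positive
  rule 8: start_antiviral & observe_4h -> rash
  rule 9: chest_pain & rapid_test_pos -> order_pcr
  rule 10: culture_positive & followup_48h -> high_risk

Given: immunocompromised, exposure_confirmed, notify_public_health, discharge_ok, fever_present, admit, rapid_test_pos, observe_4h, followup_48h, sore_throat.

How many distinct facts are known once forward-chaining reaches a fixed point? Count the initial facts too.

18

Round 1: rule 2 [observe_4h -> age_over_65]; rule 7 [notify_public_health & sore_throat -> culture_positive]. New: age_over_65, culture_positive.
Round 2: rule 4 [age_over_65 & exposure_confirmed -> order_xray]; rule 10 [culture_positive & followup_48h -> high_risk]. New: order_xray, high_risk.
Round 3: rule 3 [high_risk -> o2_sat_low]. New: o2_sat_low.
Round 4: rule 6 [o2_sat_low & order_xray -> chest_pain]. New: chest_pain.
Round 5: rule 5 [chest_pain & o2_sat_low -> hydration_advised]; rule 9 [chest_pain & rapid_test_pos -> order_pcr]. New: hydration_advised, order_pcr.
Closure: {admit, age_over_65, chest_pain, culture_positive, discharge_ok, exposure_confirmed, fever_present, followup_48h, high_risk, hydration_advised, immunocompromised, notify_public_health, o2_sat_low, observe_4h, order_pcr, order_xray, rapid_test_pos, sore_throat} — 18 facts.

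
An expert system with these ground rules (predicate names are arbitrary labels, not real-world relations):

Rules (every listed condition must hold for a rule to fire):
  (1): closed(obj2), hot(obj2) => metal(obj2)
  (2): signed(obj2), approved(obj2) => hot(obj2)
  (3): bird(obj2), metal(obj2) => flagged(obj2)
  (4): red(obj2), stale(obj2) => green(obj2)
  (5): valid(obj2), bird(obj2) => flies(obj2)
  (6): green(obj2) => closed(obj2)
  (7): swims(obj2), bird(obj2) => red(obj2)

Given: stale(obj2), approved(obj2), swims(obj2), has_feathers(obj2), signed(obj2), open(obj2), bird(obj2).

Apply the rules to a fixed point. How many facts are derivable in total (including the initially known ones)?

Round 1 fires (2), (7), giving hot(obj2), red(obj2).
Round 2 fires (4), giving green(obj2).
Round 3 fires (6), giving closed(obj2).
Round 4 fires (1), giving metal(obj2).
Round 5 fires (3), giving flagged(obj2).
Closure: {approved(obj2), bird(obj2), closed(obj2), flagged(obj2), green(obj2), has_feathers(obj2), hot(obj2), metal(obj2), open(obj2), red(obj2), signed(obj2), stale(obj2), swims(obj2)} — 13 facts.

13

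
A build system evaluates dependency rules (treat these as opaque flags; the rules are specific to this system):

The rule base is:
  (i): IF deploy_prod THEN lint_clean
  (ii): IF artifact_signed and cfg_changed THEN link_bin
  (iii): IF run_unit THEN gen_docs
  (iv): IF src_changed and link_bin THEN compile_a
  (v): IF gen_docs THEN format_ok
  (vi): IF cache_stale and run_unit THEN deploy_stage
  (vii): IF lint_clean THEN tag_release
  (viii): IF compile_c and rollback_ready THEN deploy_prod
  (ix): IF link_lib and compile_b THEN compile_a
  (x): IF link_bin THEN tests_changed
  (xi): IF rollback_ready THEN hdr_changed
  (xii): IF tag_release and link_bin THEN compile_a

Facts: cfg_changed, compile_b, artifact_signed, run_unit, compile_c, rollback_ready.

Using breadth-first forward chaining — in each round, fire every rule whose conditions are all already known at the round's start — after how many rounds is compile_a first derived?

4

Round 1 fires (ii), (iii), (viii), (xi), giving link_bin, gen_docs, deploy_prod, hdr_changed.
Round 2 fires (i), (v), (x), giving lint_clean, format_ok, tests_changed.
Round 3 fires (vii), giving tag_release.
Round 4 fires (xii), giving compile_a.
compile_a first appears in round 4.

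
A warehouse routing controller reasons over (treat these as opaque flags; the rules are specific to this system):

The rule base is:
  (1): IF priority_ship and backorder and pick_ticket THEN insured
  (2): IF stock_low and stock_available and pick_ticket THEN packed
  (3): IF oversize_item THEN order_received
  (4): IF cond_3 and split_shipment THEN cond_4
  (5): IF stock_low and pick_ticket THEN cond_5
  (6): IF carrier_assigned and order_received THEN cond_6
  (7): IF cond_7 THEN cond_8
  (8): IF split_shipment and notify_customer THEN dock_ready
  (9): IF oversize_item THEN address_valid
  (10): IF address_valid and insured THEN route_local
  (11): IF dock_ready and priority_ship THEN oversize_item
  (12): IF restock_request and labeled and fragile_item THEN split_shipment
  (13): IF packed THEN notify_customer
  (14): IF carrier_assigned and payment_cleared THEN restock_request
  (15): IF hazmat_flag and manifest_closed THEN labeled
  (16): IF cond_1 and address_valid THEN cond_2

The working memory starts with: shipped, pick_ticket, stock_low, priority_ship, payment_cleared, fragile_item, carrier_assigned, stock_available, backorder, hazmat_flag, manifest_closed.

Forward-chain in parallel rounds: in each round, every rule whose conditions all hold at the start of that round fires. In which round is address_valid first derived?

[1] (1) [IF priority_ship and backorder and pick_ticket THEN insured]; (2) [IF stock_low and stock_available and pick_ticket THEN packed]; (5) [IF stock_low and pick_ticket THEN cond_5]; (14) [IF carrier_assigned and payment_cleared THEN restock_request]; (15) [IF hazmat_flag and manifest_closed THEN labeled]. ⇒ new: insured, packed, cond_5, restock_request, labeled.
[2] (12) [IF restock_request and labeled and fragile_item THEN split_shipment]; (13) [IF packed THEN notify_customer]. ⇒ new: split_shipment, notify_customer.
[3] (8) [IF split_shipment and notify_customer THEN dock_ready]. ⇒ new: dock_ready.
[4] (11) [IF dock_ready and priority_ship THEN oversize_item]. ⇒ new: oversize_item.
[5] (3) [IF oversize_item THEN order_received]; (9) [IF oversize_item THEN address_valid]. ⇒ new: order_received, address_valid.
address_valid first appears in round 5.

5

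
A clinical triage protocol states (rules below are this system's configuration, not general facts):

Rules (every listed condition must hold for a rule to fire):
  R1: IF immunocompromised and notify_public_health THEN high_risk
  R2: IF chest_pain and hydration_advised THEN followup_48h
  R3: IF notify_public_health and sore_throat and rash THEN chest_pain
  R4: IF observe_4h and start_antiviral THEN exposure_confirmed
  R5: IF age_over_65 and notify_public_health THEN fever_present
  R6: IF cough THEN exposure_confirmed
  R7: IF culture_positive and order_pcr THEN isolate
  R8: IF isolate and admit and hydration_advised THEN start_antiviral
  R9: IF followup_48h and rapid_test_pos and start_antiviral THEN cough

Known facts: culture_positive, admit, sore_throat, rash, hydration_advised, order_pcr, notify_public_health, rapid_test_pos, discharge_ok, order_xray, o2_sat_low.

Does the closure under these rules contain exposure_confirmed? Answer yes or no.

Round 1: R3 [IF notify_public_health and sore_throat and rash THEN chest_pain]; R7 [IF culture_positive and order_pcr THEN isolate]. Adds chest_pain, isolate.
Round 2: R2 [IF chest_pain and hydration_advised THEN followup_48h]; R8 [IF isolate and admit and hydration_advised THEN start_antiviral]. Adds followup_48h, start_antiviral.
Round 3: R9 [IF followup_48h and rapid_test_pos and start_antiviral THEN cough]. Adds cough.
Round 4: R6 [IF cough THEN exposure_confirmed]. Adds exposure_confirmed.
exposure_confirmed appears in round 4, so it is derivable.

yes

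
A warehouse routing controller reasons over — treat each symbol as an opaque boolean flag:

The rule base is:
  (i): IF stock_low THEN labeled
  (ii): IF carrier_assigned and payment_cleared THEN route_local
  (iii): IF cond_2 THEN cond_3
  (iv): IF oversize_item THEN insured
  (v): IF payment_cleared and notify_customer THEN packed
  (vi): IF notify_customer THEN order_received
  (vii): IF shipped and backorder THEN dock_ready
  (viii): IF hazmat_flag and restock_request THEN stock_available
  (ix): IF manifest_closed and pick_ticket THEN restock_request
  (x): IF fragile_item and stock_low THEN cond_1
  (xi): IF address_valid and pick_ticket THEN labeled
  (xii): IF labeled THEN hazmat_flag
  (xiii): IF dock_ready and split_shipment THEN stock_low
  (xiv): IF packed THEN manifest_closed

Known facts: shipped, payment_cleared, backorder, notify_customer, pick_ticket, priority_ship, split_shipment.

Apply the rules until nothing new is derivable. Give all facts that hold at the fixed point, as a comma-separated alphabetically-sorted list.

Round 1 — (v), (vi), (vii), derive packed, order_received, dock_ready.
Round 2 — (xiii), (xiv), derive stock_low, manifest_closed.
Round 3 — (i), (ix), derive labeled, restock_request.
Round 4 — (xii), derive hazmat_flag.
Round 5 — (viii), derive stock_available.

backorder, dock_ready, hazmat_flag, labeled, manifest_closed, notify_customer, order_received, packed, payment_cleared, pick_ticket, priority_ship, restock_request, shipped, split_shipment, stock_available, stock_low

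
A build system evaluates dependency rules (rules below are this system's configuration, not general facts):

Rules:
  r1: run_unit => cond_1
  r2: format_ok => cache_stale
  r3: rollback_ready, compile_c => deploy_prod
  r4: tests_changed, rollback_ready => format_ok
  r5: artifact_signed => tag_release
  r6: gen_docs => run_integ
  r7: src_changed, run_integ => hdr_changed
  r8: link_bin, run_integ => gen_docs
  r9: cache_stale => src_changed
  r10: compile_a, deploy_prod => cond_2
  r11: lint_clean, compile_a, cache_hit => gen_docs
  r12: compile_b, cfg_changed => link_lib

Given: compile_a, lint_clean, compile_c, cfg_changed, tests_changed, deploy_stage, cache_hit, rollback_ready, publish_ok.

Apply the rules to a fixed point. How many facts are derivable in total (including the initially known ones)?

[1] r3 [rollback_ready, compile_c => deploy_prod]; r4 [tests_changed, rollback_ready => format_ok]; r11 [lint_clean, compile_a, cache_hit => gen_docs]. ⇒ new: deploy_prod, format_ok, gen_docs.
[2] r2 [format_ok => cache_stale]; r6 [gen_docs => run_integ]; r10 [compile_a, deploy_prod => cond_2]. ⇒ new: cache_stale, run_integ, cond_2.
[3] r9 [cache_stale => src_changed]. ⇒ new: src_changed.
[4] r7 [src_changed, run_integ => hdr_changed]. ⇒ new: hdr_changed.
Closure: {cache_hit, cache_stale, cfg_changed, compile_a, compile_c, cond_2, deploy_prod, deploy_stage, format_ok, gen_docs, hdr_changed, lint_clean, publish_ok, rollback_ready, run_integ, src_changed, tests_changed} — 17 facts.

17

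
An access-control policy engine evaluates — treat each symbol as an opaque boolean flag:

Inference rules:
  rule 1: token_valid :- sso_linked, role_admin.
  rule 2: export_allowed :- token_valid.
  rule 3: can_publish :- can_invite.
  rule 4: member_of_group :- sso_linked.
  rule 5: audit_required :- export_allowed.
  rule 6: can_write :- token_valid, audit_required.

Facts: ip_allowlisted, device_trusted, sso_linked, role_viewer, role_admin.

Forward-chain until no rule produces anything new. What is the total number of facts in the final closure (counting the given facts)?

10

Round 1: rule 1 [token_valid :- sso_linked, role_admin.]; rule 4 [member_of_group :- sso_linked.]. New: token_valid, member_of_group.
Round 2: rule 2 [export_allowed :- token_valid.]. New: export_allowed.
Round 3: rule 5 [audit_required :- export_allowed.]. New: audit_required.
Round 4: rule 6 [can_write :- token_valid, audit_required.]. New: can_write.
Closure: {audit_required, can_write, device_trusted, export_allowed, ip_allowlisted, member_of_group, role_admin, role_viewer, sso_linked, token_valid} — 10 facts.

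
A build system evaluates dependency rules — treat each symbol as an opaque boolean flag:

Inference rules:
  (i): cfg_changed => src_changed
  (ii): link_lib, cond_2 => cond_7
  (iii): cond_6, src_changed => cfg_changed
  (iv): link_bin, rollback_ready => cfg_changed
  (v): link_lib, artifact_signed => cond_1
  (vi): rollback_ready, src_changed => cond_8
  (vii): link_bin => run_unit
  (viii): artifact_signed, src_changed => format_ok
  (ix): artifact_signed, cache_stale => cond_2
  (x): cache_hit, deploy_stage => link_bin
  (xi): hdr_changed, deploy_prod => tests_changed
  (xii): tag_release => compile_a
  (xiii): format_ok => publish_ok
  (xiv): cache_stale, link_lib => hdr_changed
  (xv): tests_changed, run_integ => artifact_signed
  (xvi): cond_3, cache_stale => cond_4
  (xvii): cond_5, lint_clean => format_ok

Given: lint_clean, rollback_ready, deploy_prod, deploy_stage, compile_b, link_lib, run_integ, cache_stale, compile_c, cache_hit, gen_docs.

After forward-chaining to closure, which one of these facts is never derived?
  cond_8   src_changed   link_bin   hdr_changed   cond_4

cond_4

Round 1 fires (x), (xiv), giving link_bin, hdr_changed.
Round 2 fires (iv), (vii), (xi), giving cfg_changed, run_unit, tests_changed.
Round 3 fires (i), (xv), giving src_changed, artifact_signed.
Round 4 fires (v), (vi), (viii), (ix), giving cond_1, cond_8, format_ok, cond_2.
Round 5 fires (ii), (xiii), giving cond_7, publish_ok.
Derived: hdr_changed (round 1), link_bin (round 1), src_changed (round 3), cond_8 (round 4). cond_4 never appears in any round.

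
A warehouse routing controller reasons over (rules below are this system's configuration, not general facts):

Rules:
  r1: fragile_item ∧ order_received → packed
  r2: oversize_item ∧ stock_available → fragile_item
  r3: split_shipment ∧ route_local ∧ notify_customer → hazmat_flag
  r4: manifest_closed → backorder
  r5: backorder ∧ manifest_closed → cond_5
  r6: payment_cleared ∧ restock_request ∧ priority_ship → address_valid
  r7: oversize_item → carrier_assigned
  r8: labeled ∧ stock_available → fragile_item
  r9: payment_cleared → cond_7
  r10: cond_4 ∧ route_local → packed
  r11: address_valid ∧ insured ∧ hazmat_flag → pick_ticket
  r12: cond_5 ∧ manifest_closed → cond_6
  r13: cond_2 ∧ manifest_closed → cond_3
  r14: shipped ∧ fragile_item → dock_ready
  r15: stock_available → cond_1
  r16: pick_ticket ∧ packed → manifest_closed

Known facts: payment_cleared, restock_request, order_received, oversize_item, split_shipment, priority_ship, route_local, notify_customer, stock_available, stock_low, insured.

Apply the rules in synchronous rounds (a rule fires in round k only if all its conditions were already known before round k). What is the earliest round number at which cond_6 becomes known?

6

Round 1 fires r2, r3, r6, r7, r9, r15, giving fragile_item, hazmat_flag, address_valid, carrier_assigned, cond_7, cond_1.
Round 2 fires r1, r11, giving packed, pick_ticket.
Round 3 fires r16, giving manifest_closed.
Round 4 fires r4, giving backorder.
Round 5 fires r5, giving cond_5.
Round 6 fires r12, giving cond_6.
cond_6 first appears in round 6.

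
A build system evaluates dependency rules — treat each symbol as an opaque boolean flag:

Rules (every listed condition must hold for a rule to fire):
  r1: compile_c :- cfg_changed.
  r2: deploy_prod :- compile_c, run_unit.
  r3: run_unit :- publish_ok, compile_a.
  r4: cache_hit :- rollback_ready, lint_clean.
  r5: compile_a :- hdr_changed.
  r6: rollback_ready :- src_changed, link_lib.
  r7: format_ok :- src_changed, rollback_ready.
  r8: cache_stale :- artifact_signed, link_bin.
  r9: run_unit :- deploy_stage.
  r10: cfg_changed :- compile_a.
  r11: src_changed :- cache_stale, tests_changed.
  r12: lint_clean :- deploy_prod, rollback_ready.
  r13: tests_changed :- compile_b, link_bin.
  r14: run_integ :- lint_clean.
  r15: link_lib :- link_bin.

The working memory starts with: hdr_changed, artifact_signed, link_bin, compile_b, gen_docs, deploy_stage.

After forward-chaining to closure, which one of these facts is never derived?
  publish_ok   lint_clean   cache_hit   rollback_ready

Round 1 fires r5, r8, r9, r13, r15, giving compile_a, cache_stale, run_unit, tests_changed, link_lib.
Round 2 fires r10, r11, giving cfg_changed, src_changed.
Round 3 fires r1, r6, giving compile_c, rollback_ready.
Round 4 fires r2, r7, giving deploy_prod, format_ok.
Round 5 fires r12, giving lint_clean.
Round 6 fires r4, r14, giving cache_hit, run_integ.
Derived: lint_clean (round 5), cache_hit (round 6), rollback_ready (round 3). publish_ok never appears in any round.

publish_ok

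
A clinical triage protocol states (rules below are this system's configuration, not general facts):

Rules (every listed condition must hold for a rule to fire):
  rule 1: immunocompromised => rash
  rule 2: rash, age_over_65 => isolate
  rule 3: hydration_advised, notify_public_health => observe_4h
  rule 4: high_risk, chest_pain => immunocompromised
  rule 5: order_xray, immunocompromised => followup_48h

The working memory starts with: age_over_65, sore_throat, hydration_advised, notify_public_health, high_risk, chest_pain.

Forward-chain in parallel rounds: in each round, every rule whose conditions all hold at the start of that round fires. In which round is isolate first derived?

3

Round 1: rule 3 [hydration_advised, notify_public_health => observe_4h]; rule 4 [high_risk, chest_pain => immunocompromised]. Adds observe_4h, immunocompromised.
Round 2: rule 1 [immunocompromised => rash]. Adds rash.
Round 3: rule 2 [rash, age_over_65 => isolate]. Adds isolate.
isolate first appears in round 3.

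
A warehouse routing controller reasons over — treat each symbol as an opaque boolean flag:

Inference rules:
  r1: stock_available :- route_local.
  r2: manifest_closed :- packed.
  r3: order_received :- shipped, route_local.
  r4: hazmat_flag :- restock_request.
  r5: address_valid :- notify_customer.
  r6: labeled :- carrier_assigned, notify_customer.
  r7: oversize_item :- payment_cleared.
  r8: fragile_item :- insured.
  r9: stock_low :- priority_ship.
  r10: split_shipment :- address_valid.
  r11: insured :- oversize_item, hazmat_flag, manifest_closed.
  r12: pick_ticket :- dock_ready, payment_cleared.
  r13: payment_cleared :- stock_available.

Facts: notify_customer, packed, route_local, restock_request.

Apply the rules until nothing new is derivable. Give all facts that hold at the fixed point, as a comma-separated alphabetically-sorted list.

address_valid, fragile_item, hazmat_flag, insured, manifest_closed, notify_customer, oversize_item, packed, payment_cleared, restock_request, route_local, split_shipment, stock_available

Round 1 fires r1, r2, r4, r5, giving stock_available, manifest_closed, hazmat_flag, address_valid.
Round 2 fires r10, r13, giving split_shipment, payment_cleared.
Round 3 fires r7, giving oversize_item.
Round 4 fires r11, giving insured.
Round 5 fires r8, giving fragile_item.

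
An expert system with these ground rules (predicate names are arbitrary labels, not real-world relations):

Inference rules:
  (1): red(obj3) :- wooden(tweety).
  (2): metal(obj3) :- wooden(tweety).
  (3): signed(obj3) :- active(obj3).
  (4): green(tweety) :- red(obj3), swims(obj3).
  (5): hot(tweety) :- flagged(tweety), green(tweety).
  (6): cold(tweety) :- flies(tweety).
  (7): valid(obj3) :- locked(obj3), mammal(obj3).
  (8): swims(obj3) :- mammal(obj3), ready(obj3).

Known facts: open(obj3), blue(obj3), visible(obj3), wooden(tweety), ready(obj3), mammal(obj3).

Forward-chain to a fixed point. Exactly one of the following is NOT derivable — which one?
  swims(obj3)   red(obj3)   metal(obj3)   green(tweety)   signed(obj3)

Round 1 — (1), (2), (8), derive red(obj3), metal(obj3), swims(obj3).
Round 2 — (4), derive green(tweety).
Derived: swims(obj3) (round 1), metal(obj3) (round 1), green(tweety) (round 2), red(obj3) (round 1). signed(obj3) never appears in any round.

signed(obj3)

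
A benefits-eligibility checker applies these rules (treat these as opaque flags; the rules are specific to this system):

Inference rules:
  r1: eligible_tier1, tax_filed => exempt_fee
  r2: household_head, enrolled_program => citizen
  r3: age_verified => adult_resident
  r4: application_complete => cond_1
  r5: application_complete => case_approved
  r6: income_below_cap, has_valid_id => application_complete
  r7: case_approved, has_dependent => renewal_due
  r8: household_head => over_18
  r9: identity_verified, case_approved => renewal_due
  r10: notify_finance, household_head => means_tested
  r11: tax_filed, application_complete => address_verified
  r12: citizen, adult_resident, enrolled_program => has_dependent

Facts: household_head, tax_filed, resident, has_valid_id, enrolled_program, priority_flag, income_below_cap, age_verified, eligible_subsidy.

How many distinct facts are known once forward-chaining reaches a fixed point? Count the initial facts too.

18

Round 1: r2 [household_head, enrolled_program => citizen]; r3 [age_verified => adult_resident]; r6 [income_below_cap, has_valid_id => application_complete]; r8 [household_head => over_18]. New: citizen, adult_resident, application_complete, over_18.
Round 2: r4 [application_complete => cond_1]; r5 [application_complete => case_approved]; r11 [tax_filed, application_complete => address_verified]; r12 [citizen, adult_resident, enrolled_program => has_dependent]. New: cond_1, case_approved, address_verified, has_dependent.
Round 3: r7 [case_approved, has_dependent => renewal_due]. New: renewal_due.
Closure: {address_verified, adult_resident, age_verified, application_complete, case_approved, citizen, cond_1, eligible_subsidy, enrolled_program, has_dependent, has_valid_id, household_head, income_below_cap, over_18, priority_flag, renewal_due, resident, tax_filed} — 18 facts.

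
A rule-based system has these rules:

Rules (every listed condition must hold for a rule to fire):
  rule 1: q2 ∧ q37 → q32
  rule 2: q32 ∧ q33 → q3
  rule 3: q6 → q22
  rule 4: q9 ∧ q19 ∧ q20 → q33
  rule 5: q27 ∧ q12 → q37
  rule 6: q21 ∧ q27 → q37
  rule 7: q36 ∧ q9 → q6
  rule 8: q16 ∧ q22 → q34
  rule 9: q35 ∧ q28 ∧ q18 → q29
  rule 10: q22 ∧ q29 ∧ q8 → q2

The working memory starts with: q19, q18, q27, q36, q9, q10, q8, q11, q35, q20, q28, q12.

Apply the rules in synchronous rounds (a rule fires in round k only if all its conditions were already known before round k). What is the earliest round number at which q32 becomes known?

Round 1 fires rule 4, rule 5, rule 7, rule 9, giving q33, q37, q6, q29.
Round 2 fires rule 3, giving q22.
Round 3 fires rule 10, giving q2.
Round 4 fires rule 1, giving q32.
q32 first appears in round 4.

4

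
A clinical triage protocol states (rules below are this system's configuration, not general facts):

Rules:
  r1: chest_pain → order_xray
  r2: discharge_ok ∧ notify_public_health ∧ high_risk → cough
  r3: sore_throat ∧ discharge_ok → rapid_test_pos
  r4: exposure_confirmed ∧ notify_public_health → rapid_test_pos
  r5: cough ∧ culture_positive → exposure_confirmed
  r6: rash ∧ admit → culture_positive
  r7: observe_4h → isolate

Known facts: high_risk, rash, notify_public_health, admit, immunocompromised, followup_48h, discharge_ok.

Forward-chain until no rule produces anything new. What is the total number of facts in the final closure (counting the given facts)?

[1] r2 [discharge_ok ∧ notify_public_health ∧ high_risk → cough]; r6 [rash ∧ admit → culture_positive]. ⇒ new: cough, culture_positive.
[2] r5 [cough ∧ culture_positive → exposure_confirmed]. ⇒ new: exposure_confirmed.
[3] r4 [exposure_confirmed ∧ notify_public_health → rapid_test_pos]. ⇒ new: rapid_test_pos.
Closure: {admit, cough, culture_positive, discharge_ok, exposure_confirmed, followup_48h, high_risk, immunocompromised, notify_public_health, rapid_test_pos, rash} — 11 facts.

11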